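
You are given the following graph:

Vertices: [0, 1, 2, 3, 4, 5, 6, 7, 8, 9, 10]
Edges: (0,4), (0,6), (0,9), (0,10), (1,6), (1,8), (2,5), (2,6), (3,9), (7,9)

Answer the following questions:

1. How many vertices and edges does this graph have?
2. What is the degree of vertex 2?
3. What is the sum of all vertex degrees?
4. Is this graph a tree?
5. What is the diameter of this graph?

Count: 11 vertices, 10 edges.
Vertex 2 has neighbors [5, 6], degree = 2.
Handshaking lemma: 2 * 10 = 20.
A graph is a tree iff it is connected and has exactly n-1 edges. This graph is connected (all 11 vertices in one component) and has 11-1 = 10 edges. It is a tree.
Diameter (longest shortest path) = 5.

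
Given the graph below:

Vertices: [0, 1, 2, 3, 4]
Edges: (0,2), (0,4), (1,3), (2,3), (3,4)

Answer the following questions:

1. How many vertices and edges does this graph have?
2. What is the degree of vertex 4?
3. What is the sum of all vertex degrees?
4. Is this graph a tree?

Count: 5 vertices, 5 edges.
Vertex 4 has neighbors [0, 3], degree = 2.
Handshaking lemma: 2 * 5 = 10.
A tree on 5 vertices has 4 edges. This graph has 5 edges (1 extra). Not a tree.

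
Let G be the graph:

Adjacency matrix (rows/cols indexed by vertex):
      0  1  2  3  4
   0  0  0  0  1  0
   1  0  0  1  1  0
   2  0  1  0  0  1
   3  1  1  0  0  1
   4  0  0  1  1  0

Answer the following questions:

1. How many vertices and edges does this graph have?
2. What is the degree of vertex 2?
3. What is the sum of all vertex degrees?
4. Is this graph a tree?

Count: 5 vertices, 5 edges.
Vertex 2 has neighbors [1, 4], degree = 2.
Handshaking lemma: 2 * 5 = 10.
A tree on 5 vertices has 4 edges. This graph has 5 edges (1 extra). Not a tree.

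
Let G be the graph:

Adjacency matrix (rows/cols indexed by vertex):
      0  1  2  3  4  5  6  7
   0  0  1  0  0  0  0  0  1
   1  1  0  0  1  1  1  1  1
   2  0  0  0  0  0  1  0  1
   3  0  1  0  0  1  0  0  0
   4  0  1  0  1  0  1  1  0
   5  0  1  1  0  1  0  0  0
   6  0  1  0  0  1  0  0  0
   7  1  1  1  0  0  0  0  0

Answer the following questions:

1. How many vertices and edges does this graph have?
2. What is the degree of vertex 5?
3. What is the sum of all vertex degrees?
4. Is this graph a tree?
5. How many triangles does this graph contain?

Count: 8 vertices, 12 edges.
Vertex 5 has neighbors [1, 2, 4], degree = 3.
Handshaking lemma: 2 * 12 = 24.
A tree on 8 vertices has 7 edges. This graph has 12 edges (5 extra). Not a tree.
Number of triangles = 4.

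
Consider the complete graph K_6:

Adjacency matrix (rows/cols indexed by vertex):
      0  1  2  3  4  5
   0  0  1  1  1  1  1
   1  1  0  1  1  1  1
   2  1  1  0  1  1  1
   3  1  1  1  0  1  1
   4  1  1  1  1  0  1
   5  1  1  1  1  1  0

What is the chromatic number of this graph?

In K_6, every vertex is adjacent to every other vertex.
Each vertex needs a unique color.
Chromatic number = 6.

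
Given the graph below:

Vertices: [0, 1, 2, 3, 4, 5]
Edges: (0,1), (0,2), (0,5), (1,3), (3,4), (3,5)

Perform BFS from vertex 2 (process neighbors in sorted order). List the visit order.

BFS from vertex 2 (neighbors processed in ascending order):
Visit order: 2, 0, 1, 5, 3, 4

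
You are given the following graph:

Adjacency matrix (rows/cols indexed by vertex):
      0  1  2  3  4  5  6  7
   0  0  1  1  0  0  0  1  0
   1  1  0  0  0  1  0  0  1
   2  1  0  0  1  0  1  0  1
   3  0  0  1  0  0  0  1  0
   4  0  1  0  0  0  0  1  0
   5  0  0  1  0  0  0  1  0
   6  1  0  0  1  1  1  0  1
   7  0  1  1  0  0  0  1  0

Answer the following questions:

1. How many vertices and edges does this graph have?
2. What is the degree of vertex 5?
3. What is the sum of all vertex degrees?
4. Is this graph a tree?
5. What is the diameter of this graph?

Count: 8 vertices, 12 edges.
Vertex 5 has neighbors [2, 6], degree = 2.
Handshaking lemma: 2 * 12 = 24.
A tree on 8 vertices has 7 edges. This graph has 12 edges (5 extra). Not a tree.
Diameter (longest shortest path) = 3.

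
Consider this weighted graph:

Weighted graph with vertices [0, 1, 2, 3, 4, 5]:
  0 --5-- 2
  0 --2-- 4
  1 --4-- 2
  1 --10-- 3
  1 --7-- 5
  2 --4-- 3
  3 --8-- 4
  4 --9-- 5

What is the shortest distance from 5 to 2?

Using Dijkstra's algorithm from vertex 5:
Shortest path: 5 -> 1 -> 2
Total weight: 7 + 4 = 11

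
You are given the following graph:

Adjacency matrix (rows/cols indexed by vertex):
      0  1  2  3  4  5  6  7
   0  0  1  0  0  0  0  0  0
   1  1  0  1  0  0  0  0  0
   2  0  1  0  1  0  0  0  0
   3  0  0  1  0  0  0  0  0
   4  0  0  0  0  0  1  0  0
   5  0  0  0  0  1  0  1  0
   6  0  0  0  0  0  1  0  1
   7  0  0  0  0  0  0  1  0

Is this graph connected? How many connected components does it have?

Checking connectivity: the graph has 2 connected component(s).
Components: [[0, 1, 2, 3], [4, 5, 6, 7]]. The graph is NOT connected.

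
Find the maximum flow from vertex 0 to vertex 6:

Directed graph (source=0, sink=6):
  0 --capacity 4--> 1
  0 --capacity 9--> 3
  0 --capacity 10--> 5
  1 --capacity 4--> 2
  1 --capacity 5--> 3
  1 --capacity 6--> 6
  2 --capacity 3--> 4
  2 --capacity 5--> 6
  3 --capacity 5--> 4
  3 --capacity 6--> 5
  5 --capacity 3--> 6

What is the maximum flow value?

Computing max flow:
  Flow on (0->1): 4/4
  Flow on (0->3): 3/9
  Flow on (1->6): 4/6
  Flow on (3->5): 3/6
  Flow on (5->6): 3/3
Maximum flow = 7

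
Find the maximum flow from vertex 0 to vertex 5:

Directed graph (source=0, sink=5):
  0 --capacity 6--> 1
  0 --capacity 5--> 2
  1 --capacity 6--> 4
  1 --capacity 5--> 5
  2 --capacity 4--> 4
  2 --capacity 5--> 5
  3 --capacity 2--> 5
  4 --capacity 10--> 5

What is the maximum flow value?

Computing max flow:
  Flow on (0->1): 6/6
  Flow on (0->2): 5/5
  Flow on (1->4): 1/6
  Flow on (1->5): 5/5
  Flow on (2->5): 5/5
  Flow on (4->5): 1/10
Maximum flow = 11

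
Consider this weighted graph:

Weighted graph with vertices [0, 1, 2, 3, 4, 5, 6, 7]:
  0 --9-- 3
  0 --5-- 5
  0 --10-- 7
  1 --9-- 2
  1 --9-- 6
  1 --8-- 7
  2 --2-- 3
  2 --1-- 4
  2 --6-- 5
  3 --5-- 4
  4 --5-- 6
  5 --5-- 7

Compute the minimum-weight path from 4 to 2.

Using Dijkstra's algorithm from vertex 4:
Shortest path: 4 -> 2
Total weight: 1 = 1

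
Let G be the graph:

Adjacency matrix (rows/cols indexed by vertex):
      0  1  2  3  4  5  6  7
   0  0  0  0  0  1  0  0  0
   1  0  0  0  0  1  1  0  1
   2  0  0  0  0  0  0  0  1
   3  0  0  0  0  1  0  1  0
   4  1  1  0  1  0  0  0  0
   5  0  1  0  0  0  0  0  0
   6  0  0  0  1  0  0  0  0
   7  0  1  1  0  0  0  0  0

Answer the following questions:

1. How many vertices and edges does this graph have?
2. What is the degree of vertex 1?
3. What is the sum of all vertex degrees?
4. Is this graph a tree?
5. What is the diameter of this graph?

Count: 8 vertices, 7 edges.
Vertex 1 has neighbors [4, 5, 7], degree = 3.
Handshaking lemma: 2 * 7 = 14.
A graph is a tree iff it is connected and has exactly n-1 edges. This graph is connected (all 8 vertices in one component) and has 8-1 = 7 edges. It is a tree.
Diameter (longest shortest path) = 5.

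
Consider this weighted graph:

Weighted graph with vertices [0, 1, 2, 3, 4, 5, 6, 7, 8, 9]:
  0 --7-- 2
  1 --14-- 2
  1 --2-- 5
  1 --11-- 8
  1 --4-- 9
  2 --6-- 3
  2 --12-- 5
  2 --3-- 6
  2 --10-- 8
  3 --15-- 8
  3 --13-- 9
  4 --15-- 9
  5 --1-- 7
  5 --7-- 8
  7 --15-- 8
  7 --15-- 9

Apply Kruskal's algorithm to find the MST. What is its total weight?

Applying Kruskal's algorithm (sort edges by weight, add if no cycle):
  Add (5,7) w=1
  Add (1,5) w=2
  Add (2,6) w=3
  Add (1,9) w=4
  Add (2,3) w=6
  Add (0,2) w=7
  Add (5,8) w=7
  Add (2,8) w=10
  Skip (1,8) w=11 (creates cycle)
  Skip (2,5) w=12 (creates cycle)
  Skip (3,9) w=13 (creates cycle)
  Skip (1,2) w=14 (creates cycle)
  Skip (3,8) w=15 (creates cycle)
  Add (4,9) w=15
  Skip (7,9) w=15 (creates cycle)
  Skip (7,8) w=15 (creates cycle)
MST weight = 55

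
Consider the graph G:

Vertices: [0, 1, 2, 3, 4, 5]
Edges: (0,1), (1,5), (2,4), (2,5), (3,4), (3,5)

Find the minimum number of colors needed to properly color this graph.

The graph has a maximum clique of size 2 (lower bound on chromatic number).
A valid 2-coloring: {0: 0, 1: 1, 2: 1, 3: 1, 4: 0, 5: 0}.
Chromatic number = 2.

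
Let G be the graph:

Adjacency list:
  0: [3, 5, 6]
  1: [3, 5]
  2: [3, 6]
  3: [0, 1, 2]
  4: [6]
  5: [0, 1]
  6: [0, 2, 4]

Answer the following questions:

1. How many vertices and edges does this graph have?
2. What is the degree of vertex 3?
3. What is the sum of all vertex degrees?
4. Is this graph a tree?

Count: 7 vertices, 8 edges.
Vertex 3 has neighbors [0, 1, 2], degree = 3.
Handshaking lemma: 2 * 8 = 16.
A tree on 7 vertices has 6 edges. This graph has 8 edges (2 extra). Not a tree.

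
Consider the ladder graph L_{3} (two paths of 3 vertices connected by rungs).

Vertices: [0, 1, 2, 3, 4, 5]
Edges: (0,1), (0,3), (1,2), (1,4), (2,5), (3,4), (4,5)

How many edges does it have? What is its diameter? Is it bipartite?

Ladder graph L_{3}: 3 rungs + 2 * (3-1) path edges = 3 + 4 = 7 edges.
Diameter = 3.
Ladder graphs are bipartite (alternating coloring along each path).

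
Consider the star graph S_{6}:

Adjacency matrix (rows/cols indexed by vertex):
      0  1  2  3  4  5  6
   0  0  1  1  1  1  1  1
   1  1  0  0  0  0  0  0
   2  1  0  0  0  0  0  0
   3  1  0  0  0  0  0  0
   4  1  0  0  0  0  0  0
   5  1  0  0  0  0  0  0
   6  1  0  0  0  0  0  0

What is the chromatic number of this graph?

S_{6} has one hub adjacent to 6 leaves; leaves are pairwise non-adjacent.
Color the hub 0 and every leaf 1.
Chromatic number = 2.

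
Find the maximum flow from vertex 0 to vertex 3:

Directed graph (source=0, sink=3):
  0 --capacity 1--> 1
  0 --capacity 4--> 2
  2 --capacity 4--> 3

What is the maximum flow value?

Computing max flow:
  Flow on (0->2): 4/4
  Flow on (2->3): 4/4
Maximum flow = 4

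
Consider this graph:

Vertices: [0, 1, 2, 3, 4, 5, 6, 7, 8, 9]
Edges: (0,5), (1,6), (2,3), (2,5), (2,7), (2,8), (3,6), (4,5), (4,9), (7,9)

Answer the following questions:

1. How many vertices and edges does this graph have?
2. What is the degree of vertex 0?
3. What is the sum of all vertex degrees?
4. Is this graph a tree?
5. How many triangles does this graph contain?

Count: 10 vertices, 10 edges.
Vertex 0 has neighbors [5], degree = 1.
Handshaking lemma: 2 * 10 = 20.
A tree on 10 vertices has 9 edges. This graph has 10 edges (1 extra). Not a tree.
Number of triangles = 0.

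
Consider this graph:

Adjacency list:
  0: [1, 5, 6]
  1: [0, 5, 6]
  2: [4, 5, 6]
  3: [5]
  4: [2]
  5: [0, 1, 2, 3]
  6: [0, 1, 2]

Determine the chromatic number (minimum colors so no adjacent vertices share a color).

The graph has a maximum clique of size 3 (lower bound on chromatic number).
A valid 3-coloring: {0: 1, 1: 2, 2: 1, 3: 1, 4: 0, 5: 0, 6: 0}.
Chromatic number = 3.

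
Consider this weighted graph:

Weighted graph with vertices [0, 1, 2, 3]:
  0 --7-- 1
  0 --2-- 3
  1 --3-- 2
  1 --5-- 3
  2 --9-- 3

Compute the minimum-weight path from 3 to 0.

Using Dijkstra's algorithm from vertex 3:
Shortest path: 3 -> 0
Total weight: 2 = 2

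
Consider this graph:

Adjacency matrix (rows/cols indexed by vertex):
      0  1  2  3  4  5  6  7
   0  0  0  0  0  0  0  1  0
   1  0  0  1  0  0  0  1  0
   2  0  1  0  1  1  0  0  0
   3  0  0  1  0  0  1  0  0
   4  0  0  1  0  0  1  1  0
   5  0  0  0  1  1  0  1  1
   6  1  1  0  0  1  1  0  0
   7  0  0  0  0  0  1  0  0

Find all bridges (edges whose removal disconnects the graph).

A bridge is an edge whose removal increases the number of connected components.
Bridges found: (0,6), (5,7)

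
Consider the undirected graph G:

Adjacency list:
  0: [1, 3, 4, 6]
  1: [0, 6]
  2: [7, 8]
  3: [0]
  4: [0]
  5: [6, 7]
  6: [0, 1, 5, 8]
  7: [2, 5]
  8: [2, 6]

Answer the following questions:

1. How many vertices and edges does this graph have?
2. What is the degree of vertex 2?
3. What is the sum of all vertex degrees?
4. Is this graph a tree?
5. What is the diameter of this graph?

Count: 9 vertices, 10 edges.
Vertex 2 has neighbors [7, 8], degree = 2.
Handshaking lemma: 2 * 10 = 20.
A tree on 9 vertices has 8 edges. This graph has 10 edges (2 extra). Not a tree.
Diameter (longest shortest path) = 4.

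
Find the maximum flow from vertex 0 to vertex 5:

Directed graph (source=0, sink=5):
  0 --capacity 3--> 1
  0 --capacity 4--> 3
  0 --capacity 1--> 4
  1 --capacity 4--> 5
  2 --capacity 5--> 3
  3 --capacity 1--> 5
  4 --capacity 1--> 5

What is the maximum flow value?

Computing max flow:
  Flow on (0->1): 3/3
  Flow on (0->3): 1/4
  Flow on (0->4): 1/1
  Flow on (1->5): 3/4
  Flow on (3->5): 1/1
  Flow on (4->5): 1/1
Maximum flow = 5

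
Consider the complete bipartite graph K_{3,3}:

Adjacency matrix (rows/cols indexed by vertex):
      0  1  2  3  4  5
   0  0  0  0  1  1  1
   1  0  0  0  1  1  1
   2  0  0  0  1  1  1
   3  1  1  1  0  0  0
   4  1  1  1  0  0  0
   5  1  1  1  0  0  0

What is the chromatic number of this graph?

K_{3,3} is bipartite: vertices split into two independent sets of size 3 and 3.
Color one set 0, the other 1. No adjacent vertices share a color.
Chromatic number = 2.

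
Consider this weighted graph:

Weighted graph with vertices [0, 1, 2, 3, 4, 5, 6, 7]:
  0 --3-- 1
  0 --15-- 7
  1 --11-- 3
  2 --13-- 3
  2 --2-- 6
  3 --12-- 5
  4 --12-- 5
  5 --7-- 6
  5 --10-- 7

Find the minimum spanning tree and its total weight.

Applying Kruskal's algorithm (sort edges by weight, add if no cycle):
  Add (2,6) w=2
  Add (0,1) w=3
  Add (5,6) w=7
  Add (5,7) w=10
  Add (1,3) w=11
  Add (3,5) w=12
  Add (4,5) w=12
  Skip (2,3) w=13 (creates cycle)
  Skip (0,7) w=15 (creates cycle)
MST weight = 57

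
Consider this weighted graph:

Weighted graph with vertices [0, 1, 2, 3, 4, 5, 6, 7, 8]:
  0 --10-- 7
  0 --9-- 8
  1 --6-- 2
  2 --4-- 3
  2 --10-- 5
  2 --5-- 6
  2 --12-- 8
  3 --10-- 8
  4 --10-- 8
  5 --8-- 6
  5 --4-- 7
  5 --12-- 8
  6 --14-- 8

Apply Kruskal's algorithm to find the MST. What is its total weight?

Applying Kruskal's algorithm (sort edges by weight, add if no cycle):
  Add (2,3) w=4
  Add (5,7) w=4
  Add (2,6) w=5
  Add (1,2) w=6
  Add (5,6) w=8
  Add (0,8) w=9
  Add (0,7) w=10
  Skip (2,5) w=10 (creates cycle)
  Skip (3,8) w=10 (creates cycle)
  Add (4,8) w=10
  Skip (2,8) w=12 (creates cycle)
  Skip (5,8) w=12 (creates cycle)
  Skip (6,8) w=14 (creates cycle)
MST weight = 56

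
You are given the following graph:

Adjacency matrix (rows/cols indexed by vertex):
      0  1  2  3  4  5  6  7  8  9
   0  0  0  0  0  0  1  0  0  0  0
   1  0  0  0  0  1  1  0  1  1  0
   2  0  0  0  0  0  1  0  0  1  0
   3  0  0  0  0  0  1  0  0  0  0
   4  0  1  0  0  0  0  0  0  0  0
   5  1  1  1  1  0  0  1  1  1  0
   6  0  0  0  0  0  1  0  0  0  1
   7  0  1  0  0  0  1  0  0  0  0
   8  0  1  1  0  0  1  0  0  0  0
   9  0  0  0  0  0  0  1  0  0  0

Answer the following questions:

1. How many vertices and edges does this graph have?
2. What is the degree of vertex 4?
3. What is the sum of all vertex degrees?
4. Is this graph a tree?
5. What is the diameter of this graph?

Count: 10 vertices, 12 edges.
Vertex 4 has neighbors [1], degree = 1.
Handshaking lemma: 2 * 12 = 24.
A tree on 10 vertices has 9 edges. This graph has 12 edges (3 extra). Not a tree.
Diameter (longest shortest path) = 4.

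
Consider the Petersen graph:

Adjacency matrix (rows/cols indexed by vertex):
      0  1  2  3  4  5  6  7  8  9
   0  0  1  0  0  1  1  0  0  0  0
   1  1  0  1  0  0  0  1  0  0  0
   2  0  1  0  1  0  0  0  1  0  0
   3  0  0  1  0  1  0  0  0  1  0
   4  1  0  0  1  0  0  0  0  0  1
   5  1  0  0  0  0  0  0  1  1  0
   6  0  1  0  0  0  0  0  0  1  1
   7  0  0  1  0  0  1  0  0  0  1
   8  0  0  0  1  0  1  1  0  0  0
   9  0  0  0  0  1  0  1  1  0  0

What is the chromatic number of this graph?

The Petersen graph contains odd cycles (e.g. the outer 5-cycle), so chi >= 3.
A proper 3-coloring exists (it is a well-known 3-chromatic graph).
Chromatic number = 3.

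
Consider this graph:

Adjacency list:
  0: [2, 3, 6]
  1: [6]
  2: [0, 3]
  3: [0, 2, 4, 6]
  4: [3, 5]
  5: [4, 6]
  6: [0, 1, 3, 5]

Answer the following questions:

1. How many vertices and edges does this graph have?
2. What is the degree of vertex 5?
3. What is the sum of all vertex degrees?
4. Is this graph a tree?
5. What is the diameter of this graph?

Count: 7 vertices, 9 edges.
Vertex 5 has neighbors [4, 6], degree = 2.
Handshaking lemma: 2 * 9 = 18.
A tree on 7 vertices has 6 edges. This graph has 9 edges (3 extra). Not a tree.
Diameter (longest shortest path) = 3.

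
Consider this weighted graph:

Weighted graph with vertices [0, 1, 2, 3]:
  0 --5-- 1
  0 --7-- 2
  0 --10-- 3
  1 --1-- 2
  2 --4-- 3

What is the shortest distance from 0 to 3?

Using Dijkstra's algorithm from vertex 0:
Shortest path: 0 -> 3
Total weight: 10 = 10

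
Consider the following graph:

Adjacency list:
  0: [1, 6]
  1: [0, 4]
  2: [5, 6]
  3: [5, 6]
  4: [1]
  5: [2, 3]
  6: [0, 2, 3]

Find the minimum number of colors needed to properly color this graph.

The graph has a maximum clique of size 2 (lower bound on chromatic number).
A valid 2-coloring: {0: 1, 1: 0, 2: 1, 3: 1, 4: 1, 5: 0, 6: 0}.
Chromatic number = 2.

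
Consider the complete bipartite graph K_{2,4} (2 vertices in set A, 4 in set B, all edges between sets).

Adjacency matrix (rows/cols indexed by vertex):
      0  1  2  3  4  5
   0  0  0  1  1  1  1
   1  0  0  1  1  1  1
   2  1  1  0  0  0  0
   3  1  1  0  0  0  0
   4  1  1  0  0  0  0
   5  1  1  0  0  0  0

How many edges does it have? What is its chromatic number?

K_{2,4} has 2 * 4 = 8 edges.
Bipartite graphs have chromatic number 2 (color each partition differently).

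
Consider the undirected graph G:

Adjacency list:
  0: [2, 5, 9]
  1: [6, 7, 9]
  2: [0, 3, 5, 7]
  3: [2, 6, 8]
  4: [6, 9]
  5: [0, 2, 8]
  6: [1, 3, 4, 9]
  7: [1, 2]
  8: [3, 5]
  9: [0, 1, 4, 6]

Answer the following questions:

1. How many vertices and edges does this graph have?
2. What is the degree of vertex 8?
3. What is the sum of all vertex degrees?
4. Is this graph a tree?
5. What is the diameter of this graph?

Count: 10 vertices, 15 edges.
Vertex 8 has neighbors [3, 5], degree = 2.
Handshaking lemma: 2 * 15 = 30.
A tree on 10 vertices has 9 edges. This graph has 15 edges (6 extra). Not a tree.
Diameter (longest shortest path) = 3.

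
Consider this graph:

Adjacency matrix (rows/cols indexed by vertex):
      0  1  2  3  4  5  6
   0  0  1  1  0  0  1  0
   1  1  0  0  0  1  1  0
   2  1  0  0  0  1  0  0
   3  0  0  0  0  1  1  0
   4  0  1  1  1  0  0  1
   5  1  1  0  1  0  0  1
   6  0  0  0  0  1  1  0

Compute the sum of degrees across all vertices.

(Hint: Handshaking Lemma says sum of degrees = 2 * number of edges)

Count edges: 10 edges.
By Handshaking Lemma: sum of degrees = 2 * 10 = 20.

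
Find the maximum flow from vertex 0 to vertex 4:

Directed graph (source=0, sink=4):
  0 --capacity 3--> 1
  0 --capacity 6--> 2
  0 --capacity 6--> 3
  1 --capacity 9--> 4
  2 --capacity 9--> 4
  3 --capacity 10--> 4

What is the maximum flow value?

Computing max flow:
  Flow on (0->1): 3/3
  Flow on (0->2): 6/6
  Flow on (0->3): 6/6
  Flow on (1->4): 3/9
  Flow on (2->4): 6/9
  Flow on (3->4): 6/10
Maximum flow = 15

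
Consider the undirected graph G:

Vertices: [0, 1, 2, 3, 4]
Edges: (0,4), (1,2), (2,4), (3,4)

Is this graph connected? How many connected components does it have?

Checking connectivity: the graph has 1 connected component(s).
All vertices are reachable from each other. The graph IS connected.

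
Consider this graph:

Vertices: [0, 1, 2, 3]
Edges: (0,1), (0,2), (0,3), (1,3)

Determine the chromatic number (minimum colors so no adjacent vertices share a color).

The graph has a maximum clique of size 3 (lower bound on chromatic number).
A valid 3-coloring: {0: 0, 1: 1, 2: 1, 3: 2}.
Chromatic number = 3.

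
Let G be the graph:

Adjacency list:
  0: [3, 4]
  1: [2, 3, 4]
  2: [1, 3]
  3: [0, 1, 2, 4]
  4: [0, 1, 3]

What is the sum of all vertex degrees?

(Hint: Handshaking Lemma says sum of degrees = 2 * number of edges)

Count edges: 7 edges.
By Handshaking Lemma: sum of degrees = 2 * 7 = 14.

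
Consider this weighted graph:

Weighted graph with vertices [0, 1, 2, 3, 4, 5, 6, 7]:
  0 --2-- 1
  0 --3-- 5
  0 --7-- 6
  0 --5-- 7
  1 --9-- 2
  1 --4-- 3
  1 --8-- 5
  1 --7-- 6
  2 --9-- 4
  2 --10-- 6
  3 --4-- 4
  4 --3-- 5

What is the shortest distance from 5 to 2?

Using Dijkstra's algorithm from vertex 5:
Shortest path: 5 -> 4 -> 2
Total weight: 3 + 9 = 12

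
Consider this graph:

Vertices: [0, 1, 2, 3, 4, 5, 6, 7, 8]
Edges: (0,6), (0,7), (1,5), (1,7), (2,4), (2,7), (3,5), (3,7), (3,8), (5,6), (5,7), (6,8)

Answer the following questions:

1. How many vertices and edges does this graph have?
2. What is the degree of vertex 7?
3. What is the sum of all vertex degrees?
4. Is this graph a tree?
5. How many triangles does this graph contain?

Count: 9 vertices, 12 edges.
Vertex 7 has neighbors [0, 1, 2, 3, 5], degree = 5.
Handshaking lemma: 2 * 12 = 24.
A tree on 9 vertices has 8 edges. This graph has 12 edges (4 extra). Not a tree.
Number of triangles = 2.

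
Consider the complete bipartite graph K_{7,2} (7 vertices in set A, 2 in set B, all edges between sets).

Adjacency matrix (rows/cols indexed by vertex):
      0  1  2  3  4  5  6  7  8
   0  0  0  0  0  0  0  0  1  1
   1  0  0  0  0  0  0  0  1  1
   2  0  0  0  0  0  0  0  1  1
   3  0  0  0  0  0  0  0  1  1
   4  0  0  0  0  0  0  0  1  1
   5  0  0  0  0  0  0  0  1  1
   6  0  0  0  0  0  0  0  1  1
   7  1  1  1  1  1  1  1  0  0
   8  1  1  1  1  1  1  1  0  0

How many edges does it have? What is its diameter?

K_{7,2} has 7 * 2 = 14 edges.
Any vertex reaches any opposite-side vertex in 1 step; same-side vertices reach in 2 steps via any opposite-side vertex.
Diameter = 2.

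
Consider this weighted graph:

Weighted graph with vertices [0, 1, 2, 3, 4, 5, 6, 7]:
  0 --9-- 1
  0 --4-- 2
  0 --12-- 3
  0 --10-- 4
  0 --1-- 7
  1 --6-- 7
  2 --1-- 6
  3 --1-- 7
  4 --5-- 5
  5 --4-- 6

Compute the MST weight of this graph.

Applying Kruskal's algorithm (sort edges by weight, add if no cycle):
  Add (0,7) w=1
  Add (2,6) w=1
  Add (3,7) w=1
  Add (0,2) w=4
  Add (5,6) w=4
  Add (4,5) w=5
  Add (1,7) w=6
  Skip (0,1) w=9 (creates cycle)
  Skip (0,4) w=10 (creates cycle)
  Skip (0,3) w=12 (creates cycle)
MST weight = 22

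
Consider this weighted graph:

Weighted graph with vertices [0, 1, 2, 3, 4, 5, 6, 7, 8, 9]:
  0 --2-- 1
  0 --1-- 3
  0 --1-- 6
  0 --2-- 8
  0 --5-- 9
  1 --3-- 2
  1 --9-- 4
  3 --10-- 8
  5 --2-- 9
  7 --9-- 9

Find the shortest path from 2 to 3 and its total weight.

Using Dijkstra's algorithm from vertex 2:
Shortest path: 2 -> 1 -> 0 -> 3
Total weight: 3 + 2 + 1 = 6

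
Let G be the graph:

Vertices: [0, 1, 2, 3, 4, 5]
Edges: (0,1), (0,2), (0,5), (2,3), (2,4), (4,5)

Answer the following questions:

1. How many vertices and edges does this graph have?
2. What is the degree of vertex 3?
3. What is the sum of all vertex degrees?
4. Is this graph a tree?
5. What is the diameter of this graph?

Count: 6 vertices, 6 edges.
Vertex 3 has neighbors [2], degree = 1.
Handshaking lemma: 2 * 6 = 12.
A tree on 6 vertices has 5 edges. This graph has 6 edges (1 extra). Not a tree.
Diameter (longest shortest path) = 3.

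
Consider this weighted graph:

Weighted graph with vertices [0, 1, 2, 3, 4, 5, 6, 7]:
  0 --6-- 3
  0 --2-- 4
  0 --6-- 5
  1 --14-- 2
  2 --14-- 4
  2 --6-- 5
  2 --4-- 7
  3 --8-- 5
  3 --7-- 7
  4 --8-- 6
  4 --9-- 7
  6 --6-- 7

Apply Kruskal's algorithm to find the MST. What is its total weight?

Applying Kruskal's algorithm (sort edges by weight, add if no cycle):
  Add (0,4) w=2
  Add (2,7) w=4
  Add (0,5) w=6
  Add (0,3) w=6
  Add (2,5) w=6
  Add (6,7) w=6
  Skip (3,7) w=7 (creates cycle)
  Skip (3,5) w=8 (creates cycle)
  Skip (4,6) w=8 (creates cycle)
  Skip (4,7) w=9 (creates cycle)
  Add (1,2) w=14
  Skip (2,4) w=14 (creates cycle)
MST weight = 44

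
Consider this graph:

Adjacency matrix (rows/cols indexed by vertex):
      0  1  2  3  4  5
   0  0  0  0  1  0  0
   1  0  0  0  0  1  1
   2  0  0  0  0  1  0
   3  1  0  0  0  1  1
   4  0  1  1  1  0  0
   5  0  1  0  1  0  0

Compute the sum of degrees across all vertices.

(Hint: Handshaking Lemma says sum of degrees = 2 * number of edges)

Count edges: 6 edges.
By Handshaking Lemma: sum of degrees = 2 * 6 = 12.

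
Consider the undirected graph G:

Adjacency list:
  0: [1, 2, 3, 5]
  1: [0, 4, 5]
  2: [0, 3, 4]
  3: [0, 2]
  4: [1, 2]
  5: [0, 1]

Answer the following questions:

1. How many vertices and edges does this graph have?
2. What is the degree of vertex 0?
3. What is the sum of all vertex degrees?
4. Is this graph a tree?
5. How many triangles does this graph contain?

Count: 6 vertices, 8 edges.
Vertex 0 has neighbors [1, 2, 3, 5], degree = 4.
Handshaking lemma: 2 * 8 = 16.
A tree on 6 vertices has 5 edges. This graph has 8 edges (3 extra). Not a tree.
Number of triangles = 2.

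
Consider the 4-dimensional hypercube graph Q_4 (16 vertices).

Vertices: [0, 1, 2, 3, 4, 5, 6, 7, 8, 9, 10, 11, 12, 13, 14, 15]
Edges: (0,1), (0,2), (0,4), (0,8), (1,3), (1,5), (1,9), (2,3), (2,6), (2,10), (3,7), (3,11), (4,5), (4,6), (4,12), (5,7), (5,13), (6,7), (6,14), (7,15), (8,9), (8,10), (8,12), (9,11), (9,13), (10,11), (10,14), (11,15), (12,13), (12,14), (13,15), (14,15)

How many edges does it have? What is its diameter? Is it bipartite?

The 4-dimensional hypercube Q_4 has 16 vertices and each vertex has degree 4.
Total edges = 16 * 4 / 2 = 32.
Diameter = 4 (max Hamming distance between binary labels).
Hypercubes are bipartite (partition by parity of binary representation).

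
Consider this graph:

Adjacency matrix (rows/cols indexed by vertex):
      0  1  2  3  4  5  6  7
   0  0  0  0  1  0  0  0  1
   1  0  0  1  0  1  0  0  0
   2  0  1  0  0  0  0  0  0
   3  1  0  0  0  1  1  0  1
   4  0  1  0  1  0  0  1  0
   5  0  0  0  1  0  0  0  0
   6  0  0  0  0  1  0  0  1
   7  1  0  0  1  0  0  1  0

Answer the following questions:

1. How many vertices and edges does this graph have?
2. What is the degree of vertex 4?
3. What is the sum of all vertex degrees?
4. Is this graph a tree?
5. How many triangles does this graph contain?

Count: 8 vertices, 9 edges.
Vertex 4 has neighbors [1, 3, 6], degree = 3.
Handshaking lemma: 2 * 9 = 18.
A tree on 8 vertices has 7 edges. This graph has 9 edges (2 extra). Not a tree.
Number of triangles = 1.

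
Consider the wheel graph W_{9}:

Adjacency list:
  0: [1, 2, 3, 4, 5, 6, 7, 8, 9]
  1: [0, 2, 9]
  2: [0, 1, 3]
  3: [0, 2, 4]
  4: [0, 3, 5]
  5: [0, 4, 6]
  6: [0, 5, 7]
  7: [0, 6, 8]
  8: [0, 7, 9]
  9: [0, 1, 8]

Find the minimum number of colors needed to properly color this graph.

W_{9} = C_{9} plus a hub adjacent to every cycle vertex.
The outer cycle needs 3 colors (odd cycle); the hub is adjacent to all of them so needs a fresh color.
Chromatic number = 3 + 1 = 4.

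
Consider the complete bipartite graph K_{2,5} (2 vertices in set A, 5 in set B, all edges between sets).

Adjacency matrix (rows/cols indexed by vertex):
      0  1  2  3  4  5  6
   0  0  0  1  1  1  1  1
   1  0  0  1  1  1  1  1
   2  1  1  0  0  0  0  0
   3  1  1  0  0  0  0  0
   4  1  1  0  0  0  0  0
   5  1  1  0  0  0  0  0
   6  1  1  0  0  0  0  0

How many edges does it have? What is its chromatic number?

K_{2,5} has 2 * 5 = 10 edges.
Bipartite graphs have chromatic number 2 (color each partition differently).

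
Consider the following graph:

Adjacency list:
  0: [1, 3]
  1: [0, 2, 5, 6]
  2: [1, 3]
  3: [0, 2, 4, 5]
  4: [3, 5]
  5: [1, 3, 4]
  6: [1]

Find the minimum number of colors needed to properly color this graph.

The graph has a maximum clique of size 3 (lower bound on chromatic number).
A valid 3-coloring: {0: 1, 1: 0, 2: 1, 3: 0, 4: 2, 5: 1, 6: 1}.
Chromatic number = 3.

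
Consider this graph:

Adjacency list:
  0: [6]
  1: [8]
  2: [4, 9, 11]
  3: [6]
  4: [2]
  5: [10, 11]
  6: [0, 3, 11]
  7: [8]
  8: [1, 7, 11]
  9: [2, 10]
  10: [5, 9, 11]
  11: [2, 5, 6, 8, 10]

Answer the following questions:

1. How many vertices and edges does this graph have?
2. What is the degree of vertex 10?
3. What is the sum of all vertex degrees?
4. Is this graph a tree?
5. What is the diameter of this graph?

Count: 12 vertices, 13 edges.
Vertex 10 has neighbors [5, 9, 11], degree = 3.
Handshaking lemma: 2 * 13 = 26.
A tree on 12 vertices has 11 edges. This graph has 13 edges (2 extra). Not a tree.
Diameter (longest shortest path) = 4.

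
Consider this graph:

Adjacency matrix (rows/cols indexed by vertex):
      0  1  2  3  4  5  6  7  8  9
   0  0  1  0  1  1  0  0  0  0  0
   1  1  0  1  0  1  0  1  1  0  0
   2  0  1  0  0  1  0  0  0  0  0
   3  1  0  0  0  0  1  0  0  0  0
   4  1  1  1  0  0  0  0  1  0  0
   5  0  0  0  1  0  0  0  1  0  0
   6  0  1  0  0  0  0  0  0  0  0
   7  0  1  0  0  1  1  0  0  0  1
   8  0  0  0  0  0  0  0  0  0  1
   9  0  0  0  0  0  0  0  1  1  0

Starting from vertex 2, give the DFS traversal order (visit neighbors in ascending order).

DFS from vertex 2 (neighbors processed in ascending order):
Visit order: 2, 1, 0, 3, 5, 7, 4, 9, 8, 6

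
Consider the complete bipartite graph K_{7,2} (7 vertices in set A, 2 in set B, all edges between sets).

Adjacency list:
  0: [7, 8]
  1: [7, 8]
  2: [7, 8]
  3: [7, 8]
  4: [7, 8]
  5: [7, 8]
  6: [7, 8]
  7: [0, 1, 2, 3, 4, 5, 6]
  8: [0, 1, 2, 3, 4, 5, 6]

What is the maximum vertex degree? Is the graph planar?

Set-A vertices have degree 2; set-B vertices have degree 7. Maximum degree = max(7,2) = 7.
min(7,2) <= 2, so K_{7,2} avoids a K_{3,3} subdivision and is planar.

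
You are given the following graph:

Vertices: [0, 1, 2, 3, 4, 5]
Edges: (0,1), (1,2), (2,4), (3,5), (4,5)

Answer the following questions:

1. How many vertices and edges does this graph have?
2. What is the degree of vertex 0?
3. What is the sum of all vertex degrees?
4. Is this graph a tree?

Count: 6 vertices, 5 edges.
Vertex 0 has neighbors [1], degree = 1.
Handshaking lemma: 2 * 5 = 10.
A graph is a tree iff it is connected and has exactly n-1 edges. This graph is connected (all 6 vertices in one component) and has 6-1 = 5 edges. It is a tree.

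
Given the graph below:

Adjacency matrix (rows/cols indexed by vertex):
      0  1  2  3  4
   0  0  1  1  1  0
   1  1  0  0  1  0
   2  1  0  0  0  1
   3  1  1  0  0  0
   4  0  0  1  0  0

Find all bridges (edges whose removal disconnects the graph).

A bridge is an edge whose removal increases the number of connected components.
Bridges found: (0,2), (2,4)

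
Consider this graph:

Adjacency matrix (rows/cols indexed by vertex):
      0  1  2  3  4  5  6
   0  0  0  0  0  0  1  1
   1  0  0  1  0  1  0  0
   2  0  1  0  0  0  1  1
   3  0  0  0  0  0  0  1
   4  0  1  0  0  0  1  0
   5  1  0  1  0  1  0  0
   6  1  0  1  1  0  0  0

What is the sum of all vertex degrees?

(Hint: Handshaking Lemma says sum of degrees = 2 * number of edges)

Count edges: 8 edges.
By Handshaking Lemma: sum of degrees = 2 * 8 = 16.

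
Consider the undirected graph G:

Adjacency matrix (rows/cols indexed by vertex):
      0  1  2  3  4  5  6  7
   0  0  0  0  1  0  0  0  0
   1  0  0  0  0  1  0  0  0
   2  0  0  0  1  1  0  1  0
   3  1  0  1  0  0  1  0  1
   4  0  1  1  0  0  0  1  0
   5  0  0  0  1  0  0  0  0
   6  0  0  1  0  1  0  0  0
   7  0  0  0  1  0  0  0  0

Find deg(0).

Vertex 0 has neighbors [3], so deg(0) = 1.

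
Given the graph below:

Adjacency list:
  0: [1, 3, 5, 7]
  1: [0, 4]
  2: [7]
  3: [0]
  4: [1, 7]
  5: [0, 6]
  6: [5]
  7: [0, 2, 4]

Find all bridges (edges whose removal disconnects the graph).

A bridge is an edge whose removal increases the number of connected components.
Bridges found: (0,3), (0,5), (2,7), (5,6)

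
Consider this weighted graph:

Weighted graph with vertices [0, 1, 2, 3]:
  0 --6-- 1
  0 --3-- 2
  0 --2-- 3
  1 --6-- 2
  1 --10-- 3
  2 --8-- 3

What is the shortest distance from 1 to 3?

Using Dijkstra's algorithm from vertex 1:
Shortest path: 1 -> 0 -> 3
Total weight: 6 + 2 = 8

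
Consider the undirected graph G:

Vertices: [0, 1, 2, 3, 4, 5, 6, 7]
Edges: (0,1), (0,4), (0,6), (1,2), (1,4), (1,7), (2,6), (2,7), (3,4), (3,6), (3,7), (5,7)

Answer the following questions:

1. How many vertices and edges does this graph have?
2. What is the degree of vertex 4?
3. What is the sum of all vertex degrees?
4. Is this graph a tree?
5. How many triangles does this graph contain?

Count: 8 vertices, 12 edges.
Vertex 4 has neighbors [0, 1, 3], degree = 3.
Handshaking lemma: 2 * 12 = 24.
A tree on 8 vertices has 7 edges. This graph has 12 edges (5 extra). Not a tree.
Number of triangles = 2.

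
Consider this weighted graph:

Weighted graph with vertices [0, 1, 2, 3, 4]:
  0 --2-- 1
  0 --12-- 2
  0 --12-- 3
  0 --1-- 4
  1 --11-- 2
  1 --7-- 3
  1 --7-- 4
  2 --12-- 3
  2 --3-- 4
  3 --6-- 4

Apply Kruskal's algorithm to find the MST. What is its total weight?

Applying Kruskal's algorithm (sort edges by weight, add if no cycle):
  Add (0,4) w=1
  Add (0,1) w=2
  Add (2,4) w=3
  Add (3,4) w=6
  Skip (1,4) w=7 (creates cycle)
  Skip (1,3) w=7 (creates cycle)
  Skip (1,2) w=11 (creates cycle)
  Skip (0,3) w=12 (creates cycle)
  Skip (0,2) w=12 (creates cycle)
  Skip (2,3) w=12 (creates cycle)
MST weight = 12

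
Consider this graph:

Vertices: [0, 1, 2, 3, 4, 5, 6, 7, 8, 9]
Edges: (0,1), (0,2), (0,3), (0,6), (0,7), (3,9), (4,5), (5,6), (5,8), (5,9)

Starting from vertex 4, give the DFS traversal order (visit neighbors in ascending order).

DFS from vertex 4 (neighbors processed in ascending order):
Visit order: 4, 5, 6, 0, 1, 2, 3, 9, 7, 8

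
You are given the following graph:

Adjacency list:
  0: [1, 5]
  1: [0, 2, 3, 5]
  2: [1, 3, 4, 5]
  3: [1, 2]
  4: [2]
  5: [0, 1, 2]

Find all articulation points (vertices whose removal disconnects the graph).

An articulation point is a vertex whose removal disconnects the graph.
Articulation points: [2]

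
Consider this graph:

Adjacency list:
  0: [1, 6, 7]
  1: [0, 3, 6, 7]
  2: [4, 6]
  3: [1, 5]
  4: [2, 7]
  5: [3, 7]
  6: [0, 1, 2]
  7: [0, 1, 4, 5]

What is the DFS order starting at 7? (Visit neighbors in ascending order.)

DFS from vertex 7 (neighbors processed in ascending order):
Visit order: 7, 0, 1, 3, 5, 6, 2, 4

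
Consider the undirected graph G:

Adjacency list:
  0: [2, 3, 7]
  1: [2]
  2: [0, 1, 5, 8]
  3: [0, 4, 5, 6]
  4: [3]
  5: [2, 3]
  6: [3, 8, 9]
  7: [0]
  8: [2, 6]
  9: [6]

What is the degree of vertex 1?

Vertex 1 has neighbors [2], so deg(1) = 1.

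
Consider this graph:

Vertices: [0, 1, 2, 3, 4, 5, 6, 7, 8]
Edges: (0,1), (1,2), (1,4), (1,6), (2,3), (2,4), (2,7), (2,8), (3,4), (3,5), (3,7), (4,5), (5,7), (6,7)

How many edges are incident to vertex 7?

Vertex 7 has neighbors [2, 3, 5, 6], so deg(7) = 4.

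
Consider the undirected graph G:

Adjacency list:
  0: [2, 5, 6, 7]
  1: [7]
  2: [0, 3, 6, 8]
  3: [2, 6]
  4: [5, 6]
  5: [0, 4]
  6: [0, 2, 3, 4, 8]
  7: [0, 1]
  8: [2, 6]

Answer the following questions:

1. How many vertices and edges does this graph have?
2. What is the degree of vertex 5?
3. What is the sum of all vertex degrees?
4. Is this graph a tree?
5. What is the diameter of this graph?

Count: 9 vertices, 12 edges.
Vertex 5 has neighbors [0, 4], degree = 2.
Handshaking lemma: 2 * 12 = 24.
A tree on 9 vertices has 8 edges. This graph has 12 edges (4 extra). Not a tree.
Diameter (longest shortest path) = 4.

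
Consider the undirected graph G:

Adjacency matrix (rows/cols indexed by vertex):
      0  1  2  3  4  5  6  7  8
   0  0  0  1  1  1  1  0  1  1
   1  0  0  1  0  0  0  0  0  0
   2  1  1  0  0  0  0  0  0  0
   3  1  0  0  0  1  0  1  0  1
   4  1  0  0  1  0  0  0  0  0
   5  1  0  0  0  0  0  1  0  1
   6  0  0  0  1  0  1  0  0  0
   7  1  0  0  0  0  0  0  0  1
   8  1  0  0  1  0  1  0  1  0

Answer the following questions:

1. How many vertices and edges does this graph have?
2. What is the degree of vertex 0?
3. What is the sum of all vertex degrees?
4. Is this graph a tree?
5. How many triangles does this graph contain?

Count: 9 vertices, 13 edges.
Vertex 0 has neighbors [2, 3, 4, 5, 7, 8], degree = 6.
Handshaking lemma: 2 * 13 = 26.
A tree on 9 vertices has 8 edges. This graph has 13 edges (5 extra). Not a tree.
Number of triangles = 4.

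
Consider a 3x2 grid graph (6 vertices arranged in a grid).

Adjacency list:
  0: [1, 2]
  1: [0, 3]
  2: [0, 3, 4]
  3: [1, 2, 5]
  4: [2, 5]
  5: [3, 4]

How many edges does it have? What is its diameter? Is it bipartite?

A 3x2 grid has 4 vertical edges and 3 horizontal edges.
Total edges = 4 + 3 = 7.
Diameter = (3-1) + (2-1) = 3 (corner to opposite corner).
Grid graphs are bipartite (checkerboard coloring).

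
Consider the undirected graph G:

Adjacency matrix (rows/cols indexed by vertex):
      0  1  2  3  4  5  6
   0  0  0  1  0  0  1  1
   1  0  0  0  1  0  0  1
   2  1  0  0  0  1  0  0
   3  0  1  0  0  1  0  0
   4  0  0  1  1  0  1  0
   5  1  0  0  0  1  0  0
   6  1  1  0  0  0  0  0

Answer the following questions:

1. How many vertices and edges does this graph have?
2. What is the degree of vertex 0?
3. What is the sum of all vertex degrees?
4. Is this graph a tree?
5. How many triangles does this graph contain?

Count: 7 vertices, 8 edges.
Vertex 0 has neighbors [2, 5, 6], degree = 3.
Handshaking lemma: 2 * 8 = 16.
A tree on 7 vertices has 6 edges. This graph has 8 edges (2 extra). Not a tree.
Number of triangles = 0.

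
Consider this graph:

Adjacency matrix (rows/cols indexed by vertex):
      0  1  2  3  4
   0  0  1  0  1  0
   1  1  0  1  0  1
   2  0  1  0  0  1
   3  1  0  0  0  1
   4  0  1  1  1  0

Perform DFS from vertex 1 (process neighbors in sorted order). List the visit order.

DFS from vertex 1 (neighbors processed in ascending order):
Visit order: 1, 0, 3, 4, 2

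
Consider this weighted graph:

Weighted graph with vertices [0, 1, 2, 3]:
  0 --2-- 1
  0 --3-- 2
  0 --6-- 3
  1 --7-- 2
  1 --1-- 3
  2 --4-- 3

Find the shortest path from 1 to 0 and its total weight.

Using Dijkstra's algorithm from vertex 1:
Shortest path: 1 -> 0
Total weight: 2 = 2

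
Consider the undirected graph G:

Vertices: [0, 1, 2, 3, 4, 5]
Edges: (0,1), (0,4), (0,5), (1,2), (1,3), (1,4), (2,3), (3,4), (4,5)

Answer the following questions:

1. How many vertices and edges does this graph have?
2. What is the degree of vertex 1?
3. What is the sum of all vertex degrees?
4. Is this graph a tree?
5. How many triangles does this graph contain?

Count: 6 vertices, 9 edges.
Vertex 1 has neighbors [0, 2, 3, 4], degree = 4.
Handshaking lemma: 2 * 9 = 18.
A tree on 6 vertices has 5 edges. This graph has 9 edges (4 extra). Not a tree.
Number of triangles = 4.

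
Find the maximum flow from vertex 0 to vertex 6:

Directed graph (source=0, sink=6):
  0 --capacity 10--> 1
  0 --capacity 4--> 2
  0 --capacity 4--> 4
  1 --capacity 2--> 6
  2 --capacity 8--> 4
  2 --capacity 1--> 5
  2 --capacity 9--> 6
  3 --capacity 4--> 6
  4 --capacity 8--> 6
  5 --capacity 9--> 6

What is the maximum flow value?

Computing max flow:
  Flow on (0->1): 2/10
  Flow on (0->2): 4/4
  Flow on (0->4): 4/4
  Flow on (1->6): 2/2
  Flow on (2->6): 4/9
  Flow on (4->6): 4/8
Maximum flow = 10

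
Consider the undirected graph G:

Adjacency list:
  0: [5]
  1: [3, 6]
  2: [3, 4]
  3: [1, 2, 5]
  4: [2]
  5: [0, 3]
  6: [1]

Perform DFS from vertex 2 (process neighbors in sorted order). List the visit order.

DFS from vertex 2 (neighbors processed in ascending order):
Visit order: 2, 3, 1, 6, 5, 0, 4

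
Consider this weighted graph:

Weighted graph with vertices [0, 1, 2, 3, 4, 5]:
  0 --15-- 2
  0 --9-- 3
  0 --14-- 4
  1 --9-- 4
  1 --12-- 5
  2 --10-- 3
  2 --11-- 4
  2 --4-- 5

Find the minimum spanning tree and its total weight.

Applying Kruskal's algorithm (sort edges by weight, add if no cycle):
  Add (2,5) w=4
  Add (0,3) w=9
  Add (1,4) w=9
  Add (2,3) w=10
  Add (2,4) w=11
  Skip (1,5) w=12 (creates cycle)
  Skip (0,4) w=14 (creates cycle)
  Skip (0,2) w=15 (creates cycle)
MST weight = 43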